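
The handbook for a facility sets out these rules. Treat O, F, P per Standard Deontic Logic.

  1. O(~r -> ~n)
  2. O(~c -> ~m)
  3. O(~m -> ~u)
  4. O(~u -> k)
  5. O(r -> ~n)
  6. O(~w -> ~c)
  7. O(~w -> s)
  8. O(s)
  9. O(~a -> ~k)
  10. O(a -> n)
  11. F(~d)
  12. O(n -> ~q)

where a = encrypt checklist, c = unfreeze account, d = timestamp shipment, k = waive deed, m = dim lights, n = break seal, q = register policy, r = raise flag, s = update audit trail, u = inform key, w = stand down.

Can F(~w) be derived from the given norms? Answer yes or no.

Yes

By case analysis on ~r: premise 1 gives O(~r -> ~n) and premise 5 gives O(r -> ~n), so O(~n) either way.
Premise 10 is O(a -> n); contrapositively O(~n -> ~a). Since O(~n) holds, K gives O(~a).
Premise 9 is O(~a -> ~k); since O(~a), deontic closure gives O(~k).
The contrapositive of premise 4 (O(~u -> k)) is O(~k -> u), and O(~k) is already established, so O(u).
Premise 3 is O(~m -> ~u); contrapositively O(u -> m). Since O(u) holds, K gives O(m).
Premise 2 is O(~c -> ~m); contrapositively O(m -> c). Since O(m) holds, K gives O(c).
Premise 6, O(~w -> ~c), contraposes to O(c -> w); with O(c) we get O(w).
Premises 7, 8, 11, 12 do not contribute to this derivation.
So O(w) holds, i.e. F(~w). The claim follows.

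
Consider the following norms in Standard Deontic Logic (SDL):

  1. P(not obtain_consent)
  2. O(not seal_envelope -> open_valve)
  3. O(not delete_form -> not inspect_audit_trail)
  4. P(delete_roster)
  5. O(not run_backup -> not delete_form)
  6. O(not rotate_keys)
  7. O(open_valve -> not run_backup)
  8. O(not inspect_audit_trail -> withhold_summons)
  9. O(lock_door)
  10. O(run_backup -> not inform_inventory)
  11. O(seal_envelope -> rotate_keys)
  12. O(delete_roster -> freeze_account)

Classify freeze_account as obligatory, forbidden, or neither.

Neither

Premise 12 is O(delete_roster -> freeze_account), but O(delete_roster) is not derivable from the premises (the permission P(delete_roster) asserts only not O(not delete_roster), not O(delete_roster)), so it does not yield O(freeze_account).
No premise or chain of K-axiom applications forces O(freeze_account), and none forces O(not freeze_account). So freeze_account is neither obligatory nor forbidden under these norms.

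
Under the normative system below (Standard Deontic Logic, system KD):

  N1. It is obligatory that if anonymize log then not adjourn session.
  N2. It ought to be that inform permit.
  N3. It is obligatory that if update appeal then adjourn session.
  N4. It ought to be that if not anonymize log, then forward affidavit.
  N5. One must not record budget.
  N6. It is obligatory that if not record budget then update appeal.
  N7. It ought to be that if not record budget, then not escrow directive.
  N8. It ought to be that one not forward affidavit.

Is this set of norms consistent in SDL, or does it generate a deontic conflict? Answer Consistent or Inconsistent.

Inconsistent

From premise 8 we have O(¬forward_affidavit).
The contrapositive of premise 4 (O(¬anonymize_log → forward_affidavit)) is O(¬forward_affidavit → anonymize_log), and O(¬forward_affidavit) is already established, so O(anonymize_log).
Premise 1 is O(anonymize_log → ¬adjourn_session); since O(anonymize_log), deontic closure gives O(¬adjourn_session).
Premise 3 is O(update_appeal → adjourn_session); contrapositively O(¬adjourn_session → ¬update_appeal). Since O(¬adjourn_session) holds, K gives O(¬update_appeal).
The contrapositive of premise 6 (O(¬record_budget → update_appeal)) is O(¬update_appeal → record_budget), and O(¬update_appeal) is already established, so O(record_budget).
But premise 5, F(record_budget), means O(¬record_budget).
We now have both O(record_budget) and O(¬record_budget) — record_budget is simultaneously obligatory and forbidden, violating the D-axiom.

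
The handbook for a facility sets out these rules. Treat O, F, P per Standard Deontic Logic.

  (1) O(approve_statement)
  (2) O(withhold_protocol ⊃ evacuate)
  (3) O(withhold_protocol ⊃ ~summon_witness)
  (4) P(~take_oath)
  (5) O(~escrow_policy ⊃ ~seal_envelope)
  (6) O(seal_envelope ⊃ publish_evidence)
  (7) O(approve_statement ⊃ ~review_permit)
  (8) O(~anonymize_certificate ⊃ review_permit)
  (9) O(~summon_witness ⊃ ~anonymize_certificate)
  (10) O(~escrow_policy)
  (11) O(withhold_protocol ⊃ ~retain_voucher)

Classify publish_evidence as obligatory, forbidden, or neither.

Neither

Premise 6 is O(seal_envelope ⊃ publish_evidence), but O(seal_envelope) is not derivable from the premises, so it does not yield O(publish_evidence).
No premise or chain of K-axiom applications forces O(publish_evidence), and none forces O(~publish_evidence). So publish_evidence is neither obligatory nor forbidden under these norms.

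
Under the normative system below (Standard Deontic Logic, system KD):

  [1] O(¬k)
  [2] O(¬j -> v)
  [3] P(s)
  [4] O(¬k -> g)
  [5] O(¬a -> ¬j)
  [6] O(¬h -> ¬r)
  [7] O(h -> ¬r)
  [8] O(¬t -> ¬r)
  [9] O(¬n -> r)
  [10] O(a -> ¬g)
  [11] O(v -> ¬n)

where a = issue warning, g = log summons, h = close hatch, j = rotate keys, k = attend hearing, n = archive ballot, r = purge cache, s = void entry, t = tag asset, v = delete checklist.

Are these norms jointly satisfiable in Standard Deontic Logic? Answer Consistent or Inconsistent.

Premises 7 and 6 are O(h -> ¬r) and O(¬h -> ¬r); every ideal world satisfies h or ¬h, so in either case ¬r holds — hence O(¬r).
Premise 9 is O(¬n -> r); contrapositively O(¬r -> n). Since O(¬r) holds, K gives O(n).
Premise 11, O(v -> ¬n), contraposes to O(n -> ¬v); with O(n) we get O(¬v).
Premise 2 is O(¬j -> v); contrapositively O(¬v -> j). Since O(¬v) holds, K gives O(j).
Premise 5, O(¬a -> ¬j), contraposes to O(j -> a); with O(j) we get O(a).
Applying K to premise 10 (O(a -> ¬g)) and O(a) yields O(¬g).
Premise 4, O(¬k -> g), contraposes to O(¬g -> k); with O(¬g) we get O(k).
Yet premise 1 states O(¬k).
We now have both O(k) and O(¬k) — k is simultaneously obligatory and forbidden, violating the D-axiom.

Inconsistent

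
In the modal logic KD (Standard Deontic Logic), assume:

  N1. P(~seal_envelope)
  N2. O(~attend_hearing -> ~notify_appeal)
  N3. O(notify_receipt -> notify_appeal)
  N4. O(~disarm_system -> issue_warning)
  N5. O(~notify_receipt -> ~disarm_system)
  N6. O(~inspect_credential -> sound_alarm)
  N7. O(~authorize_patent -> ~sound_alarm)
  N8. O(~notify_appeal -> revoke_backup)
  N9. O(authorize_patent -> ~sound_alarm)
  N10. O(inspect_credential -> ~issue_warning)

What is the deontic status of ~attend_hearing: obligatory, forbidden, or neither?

Forbidden

Premises 7 and 9 are O(~authorize_patent -> ~sound_alarm) and O(authorize_patent -> ~sound_alarm); every ideal world satisfies ~authorize_patent or authorize_patent, so in either case ~sound_alarm holds — hence O(~sound_alarm).
The contrapositive of premise 6 (O(~inspect_credential -> sound_alarm)) is O(~sound_alarm -> inspect_credential), and O(~sound_alarm) is already established, so O(inspect_credential).
With premise 10, O(inspect_credential -> ~issue_warning), the K-axiom yields O(~issue_warning).
Premise 4 is O(~disarm_system -> issue_warning); contrapositively O(~issue_warning -> disarm_system). Since O(~issue_warning) holds, K gives O(disarm_system).
Premise 5 is O(~notify_receipt -> ~disarm_system); contrapositively O(disarm_system -> notify_receipt). Since O(disarm_system) holds, K gives O(notify_receipt).
With premise 3, O(notify_receipt -> notify_appeal), the K-axiom yields O(notify_appeal).
Premise 2, O(~attend_hearing -> ~notify_appeal), contraposes to O(notify_appeal -> attend_hearing); with O(notify_appeal) we get O(attend_hearing).
Premises 1, 8 do not contribute to this derivation.
Thus O(attend_hearing), which is F(~attend_hearing): ~attend_hearing is forbidden.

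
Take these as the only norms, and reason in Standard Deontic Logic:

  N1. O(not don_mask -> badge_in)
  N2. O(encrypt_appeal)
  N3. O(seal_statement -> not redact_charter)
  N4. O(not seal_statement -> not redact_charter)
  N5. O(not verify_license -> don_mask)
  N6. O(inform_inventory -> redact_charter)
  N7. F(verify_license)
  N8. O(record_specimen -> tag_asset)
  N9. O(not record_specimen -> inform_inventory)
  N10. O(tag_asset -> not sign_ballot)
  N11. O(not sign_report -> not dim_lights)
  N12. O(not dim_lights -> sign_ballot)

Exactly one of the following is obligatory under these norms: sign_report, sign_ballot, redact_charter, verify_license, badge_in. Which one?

Premises 4 and 3 cover both cases: O(not seal_statement -> not redact_charter) and O(seal_statement -> not redact_charter). Since not seal_statement ∨ seal_statement is a tautology, O(not redact_charter) follows.
Premise 6, O(inform_inventory -> redact_charter), contraposes to O(not redact_charter -> not inform_inventory); with O(not redact_charter) we get O(not inform_inventory).
Premise 9, O(not record_specimen -> inform_inventory), contraposes to O(not inform_inventory -> record_specimen); with O(not inform_inventory) we get O(record_specimen).
From O(record_specimen) and premise 8, O(record_specimen -> tag_asset), we obtain O(tag_asset).
Applying K to premise 10 (O(tag_asset -> not sign_ballot)) and O(tag_asset) yields O(not sign_ballot).
Premise 12, O(not dim_lights -> sign_ballot), contraposes to O(not sign_ballot -> dim_lights); with O(not sign_ballot) we get O(dim_lights).
Premise 11 is O(not sign_report -> not dim_lights); contrapositively O(dim_lights -> sign_report). Since O(dim_lights) holds, K gives O(sign_report).
So O(sign_report) holds — sign_report is obligatory. None of the other listed options is made obligatory by any chain of premises.

sign_report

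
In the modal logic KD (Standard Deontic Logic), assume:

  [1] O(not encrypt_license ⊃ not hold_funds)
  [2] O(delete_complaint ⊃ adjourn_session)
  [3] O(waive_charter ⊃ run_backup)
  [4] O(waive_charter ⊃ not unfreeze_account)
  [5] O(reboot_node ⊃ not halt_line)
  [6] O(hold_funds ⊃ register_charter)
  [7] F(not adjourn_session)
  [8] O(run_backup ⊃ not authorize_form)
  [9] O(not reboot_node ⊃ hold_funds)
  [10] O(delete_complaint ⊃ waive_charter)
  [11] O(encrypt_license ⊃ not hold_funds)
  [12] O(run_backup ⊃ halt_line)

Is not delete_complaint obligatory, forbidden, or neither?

Premises 1 and 11 cover both cases: O(not encrypt_license ⊃ not hold_funds) and O(encrypt_license ⊃ not hold_funds). Since not encrypt_license ∨ encrypt_license is a tautology, O(not hold_funds) follows.
Premise 9 is O(not reboot_node ⊃ hold_funds); contrapositively O(not hold_funds ⊃ reboot_node). Since O(not hold_funds) holds, K gives O(reboot_node).
From O(reboot_node) and premise 5, O(reboot_node ⊃ not halt_line), we obtain O(not halt_line).
Premise 12 is O(run_backup ⊃ halt_line); contrapositively O(not halt_line ⊃ not run_backup). Since O(not halt_line) holds, K gives O(not run_backup).
The contrapositive of premise 3 (O(waive_charter ⊃ run_backup)) is O(not run_backup ⊃ not waive_charter), and O(not run_backup) is already established, so O(not waive_charter).
The contrapositive of premise 10 (O(delete_complaint ⊃ waive_charter)) is O(not waive_charter ⊃ not delete_complaint), and O(not waive_charter) is already established, so O(not delete_complaint).
Premises 2, 4, 6, 7, 8 do not contribute to this derivation.
Hence not delete_complaint is obligatory.

Obligatory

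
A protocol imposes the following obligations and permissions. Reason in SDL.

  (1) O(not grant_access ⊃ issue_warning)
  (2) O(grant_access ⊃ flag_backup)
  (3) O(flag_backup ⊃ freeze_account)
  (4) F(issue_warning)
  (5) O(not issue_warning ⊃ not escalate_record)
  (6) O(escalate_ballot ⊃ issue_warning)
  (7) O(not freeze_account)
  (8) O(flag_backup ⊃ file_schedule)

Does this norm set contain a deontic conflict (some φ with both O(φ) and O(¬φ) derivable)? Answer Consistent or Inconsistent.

Premise 7 gives O(not freeze_account).
Premise 3 is O(flag_backup ⊃ freeze_account); contrapositively O(not freeze_account ⊃ not flag_backup). Since O(not freeze_account) holds, K gives O(not flag_backup).
Premise 2 is O(grant_access ⊃ flag_backup); contrapositively O(not flag_backup ⊃ not grant_access). Since O(not flag_backup) holds, K gives O(not grant_access).
Premise 1 is O(not grant_access ⊃ issue_warning); since O(not grant_access), deontic closure gives O(issue_warning).
Yet premise 4 is F(issue_warning), i.e. O(not issue_warning).
We now have both O(issue_warning) and O(not issue_warning) — issue_warning is simultaneously obligatory and forbidden, violating the D-axiom.

Inconsistent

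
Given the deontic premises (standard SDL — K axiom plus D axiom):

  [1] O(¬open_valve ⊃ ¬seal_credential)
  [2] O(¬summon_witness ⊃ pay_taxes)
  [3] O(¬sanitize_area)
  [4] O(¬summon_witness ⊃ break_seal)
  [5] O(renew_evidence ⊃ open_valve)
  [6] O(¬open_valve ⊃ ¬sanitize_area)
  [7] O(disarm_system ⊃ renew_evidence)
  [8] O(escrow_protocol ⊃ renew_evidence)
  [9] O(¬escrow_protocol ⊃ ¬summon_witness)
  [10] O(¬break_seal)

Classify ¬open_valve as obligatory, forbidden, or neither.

Forbidden

From premise 10 we have O(¬break_seal).
Premise 4, O(¬summon_witness ⊃ break_seal), contraposes to O(¬break_seal ⊃ summon_witness); with O(¬break_seal) we get O(summon_witness).
The contrapositive of premise 9 (O(¬escrow_protocol ⊃ ¬summon_witness)) is O(summon_witness ⊃ escrow_protocol), and O(summon_witness) is already established, so O(escrow_protocol).
Applying K to premise 8 (O(escrow_protocol ⊃ renew_evidence)) and O(escrow_protocol) yields O(renew_evidence).
Applying K to premise 5 (O(renew_evidence ⊃ open_valve)) and O(renew_evidence) yields O(open_valve).
Premises 1, 2, 3, 6, 7 do not contribute to this derivation.
Thus O(open_valve), which is F(¬open_valve): ¬open_valve is forbidden.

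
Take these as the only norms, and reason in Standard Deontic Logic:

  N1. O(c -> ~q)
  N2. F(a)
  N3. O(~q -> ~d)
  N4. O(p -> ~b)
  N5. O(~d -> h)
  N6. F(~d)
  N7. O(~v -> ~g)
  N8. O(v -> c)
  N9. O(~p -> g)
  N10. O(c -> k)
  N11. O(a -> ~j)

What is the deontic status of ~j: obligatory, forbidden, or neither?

Premise 11 is O(a -> ~j), but O(a) is not derivable from the premises, so it does not yield O(~j).
No premise or chain of K-axiom applications forces O(~j), and none forces O(j). So ~j is neither obligatory nor forbidden under these norms.

Neither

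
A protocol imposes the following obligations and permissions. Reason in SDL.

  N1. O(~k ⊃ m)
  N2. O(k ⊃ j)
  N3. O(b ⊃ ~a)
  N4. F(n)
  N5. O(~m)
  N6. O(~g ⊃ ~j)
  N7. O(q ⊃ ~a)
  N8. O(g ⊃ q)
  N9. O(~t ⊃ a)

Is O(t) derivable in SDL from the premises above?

Yes

Premise 5 gives O(~m).
Premise 1, O(~k ⊃ m), contraposes to O(~m ⊃ k); with O(~m) we get O(k).
Applying K to premise 2 (O(k ⊃ j)) and O(k) yields O(j).
Premise 6, O(~g ⊃ ~j), contraposes to O(j ⊃ g); with O(j) we get O(g).
With premise 8, O(g ⊃ q), the K-axiom yields O(q).
With premise 7, O(q ⊃ ~a), the K-axiom yields O(~a).
Premise 9, O(~t ⊃ a), contraposes to O(~a ⊃ t); with O(~a) we get O(t).
Premises 3, 4 do not contribute to this derivation.
So O(t) follows.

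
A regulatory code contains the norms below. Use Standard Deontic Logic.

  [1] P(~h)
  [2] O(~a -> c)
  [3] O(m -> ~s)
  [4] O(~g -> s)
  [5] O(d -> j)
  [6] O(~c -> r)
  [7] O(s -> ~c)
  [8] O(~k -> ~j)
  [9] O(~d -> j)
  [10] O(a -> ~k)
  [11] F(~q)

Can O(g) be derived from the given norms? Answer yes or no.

Yes

Premises 9 and 5 are O(~d -> j) and O(d -> j); every ideal world satisfies ~d or d, so in either case j holds — hence O(j).
Premise 8 is O(~k -> ~j); contrapositively O(j -> k). Since O(j) holds, K gives O(k).
The contrapositive of premise 10 (O(a -> ~k)) is O(k -> ~a), and O(k) is already established, so O(~a).
Premise 2 is O(~a -> c); since O(~a), deontic closure gives O(c).
Premise 7 is O(s -> ~c); contrapositively O(c -> ~s). Since O(c) holds, K gives O(~s).
Premise 4, O(~g -> s), contraposes to O(~s -> g); with O(~s) we get O(g).
Premises 1, 3, 6, 11 do not contribute to this derivation.
So O(g) follows.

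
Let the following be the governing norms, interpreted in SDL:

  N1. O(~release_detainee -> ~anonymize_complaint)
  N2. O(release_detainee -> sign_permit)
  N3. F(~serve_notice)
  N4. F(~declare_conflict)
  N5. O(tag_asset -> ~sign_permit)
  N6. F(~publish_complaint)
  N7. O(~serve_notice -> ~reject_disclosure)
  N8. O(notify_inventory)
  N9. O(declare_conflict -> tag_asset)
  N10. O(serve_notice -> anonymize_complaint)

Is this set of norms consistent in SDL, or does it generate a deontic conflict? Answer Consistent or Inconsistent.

Premise 3, F(~serve_notice), is equivalent to O(serve_notice).
From O(serve_notice) and premise 10, O(serve_notice -> anonymize_complaint), we obtain O(anonymize_complaint).
Premise 1, O(~release_detainee -> ~anonymize_complaint), contraposes to O(anonymize_complaint -> release_detainee); with O(anonymize_complaint) we get O(release_detainee).
Premise 2 is O(release_detainee -> sign_permit); since O(release_detainee), deontic closure gives O(sign_permit).
Premise 5 is O(tag_asset -> ~sign_permit); contrapositively O(sign_permit -> ~tag_asset). Since O(sign_permit) holds, K gives O(~tag_asset).
Premise 9, O(declare_conflict -> tag_asset), contraposes to O(~tag_asset -> ~declare_conflict); with O(~tag_asset) we get O(~declare_conflict).
However, F(~declare_conflict) at premise 4 amounts to O(declare_conflict).
We now have both O(~declare_conflict) and O(declare_conflict) — declare_conflict is simultaneously obligatory and forbidden, violating the D-axiom.

Inconsistent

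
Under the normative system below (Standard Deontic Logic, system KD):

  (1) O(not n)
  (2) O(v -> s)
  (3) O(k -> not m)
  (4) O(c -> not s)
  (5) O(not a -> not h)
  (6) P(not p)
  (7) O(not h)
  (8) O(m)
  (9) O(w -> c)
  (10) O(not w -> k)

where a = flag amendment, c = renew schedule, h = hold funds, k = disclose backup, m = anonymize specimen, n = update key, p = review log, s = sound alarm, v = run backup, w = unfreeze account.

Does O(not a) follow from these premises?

No

Premise 5 is O(not a -> not h); even if O(not h) held, inferring O(not a) would be affirming the consequent — invalid.
No other premise forces O(not a). An ideal world satisfying every premise can still have not a false, so O(not a) is not derivable.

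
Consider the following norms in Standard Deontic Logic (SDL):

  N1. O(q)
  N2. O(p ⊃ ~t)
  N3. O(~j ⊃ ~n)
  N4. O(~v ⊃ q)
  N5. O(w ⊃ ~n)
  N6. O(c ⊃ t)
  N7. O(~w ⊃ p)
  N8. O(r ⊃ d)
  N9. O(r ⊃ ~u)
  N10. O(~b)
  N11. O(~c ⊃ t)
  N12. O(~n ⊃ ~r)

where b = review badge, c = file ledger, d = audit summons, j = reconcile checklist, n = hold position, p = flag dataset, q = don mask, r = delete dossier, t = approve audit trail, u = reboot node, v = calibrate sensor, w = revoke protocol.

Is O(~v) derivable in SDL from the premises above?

Premise 4 is O(~v ⊃ q); even if O(q) held, inferring O(~v) would be affirming the consequent — invalid.
No other premise forces O(~v). An ideal world satisfying every premise can still have ~v false, so O(~v) is not derivable.

No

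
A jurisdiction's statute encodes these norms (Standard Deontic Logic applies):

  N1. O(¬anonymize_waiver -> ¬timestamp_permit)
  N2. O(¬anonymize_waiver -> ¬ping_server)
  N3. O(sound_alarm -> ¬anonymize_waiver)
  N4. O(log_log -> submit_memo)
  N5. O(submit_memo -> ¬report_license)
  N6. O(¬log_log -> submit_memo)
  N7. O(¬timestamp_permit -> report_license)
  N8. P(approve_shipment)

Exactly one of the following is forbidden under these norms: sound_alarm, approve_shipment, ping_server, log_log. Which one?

sound_alarm

Premises 6 and 4 cover both cases: O(¬log_log -> submit_memo) and O(log_log -> submit_memo). Since ¬log_log ∨ log_log is a tautology, O(submit_memo) follows.
From O(submit_memo) and premise 5, O(submit_memo -> ¬report_license), we obtain O(¬report_license).
The contrapositive of premise 7 (O(¬timestamp_permit -> report_license)) is O(¬report_license -> timestamp_permit), and O(¬report_license) is already established, so O(timestamp_permit).
Premise 1, O(¬anonymize_waiver -> ¬timestamp_permit), contraposes to O(timestamp_permit -> anonymize_waiver); with O(timestamp_permit) we get O(anonymize_waiver).
The contrapositive of premise 3 (O(sound_alarm -> ¬anonymize_waiver)) is O(anonymize_waiver -> ¬sound_alarm), and O(anonymize_waiver) is already established, so O(¬sound_alarm).
So O(¬sound_alarm) holds, i.e. sound_alarm is forbidden. None of the other listed options is forbidden under the premises.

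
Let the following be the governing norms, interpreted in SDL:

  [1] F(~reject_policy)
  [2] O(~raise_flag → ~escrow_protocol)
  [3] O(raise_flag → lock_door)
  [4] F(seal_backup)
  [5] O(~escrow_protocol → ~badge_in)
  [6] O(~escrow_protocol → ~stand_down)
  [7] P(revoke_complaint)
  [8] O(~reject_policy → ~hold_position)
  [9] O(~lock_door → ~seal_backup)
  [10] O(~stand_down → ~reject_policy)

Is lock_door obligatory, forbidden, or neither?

Obligatory

Premise 1 is F(~reject_policy), i.e. O(reject_policy).
Premise 10, O(~stand_down → ~reject_policy), contraposes to O(reject_policy → stand_down); with O(reject_policy) we get O(stand_down).
Premise 6, O(~escrow_protocol → ~stand_down), contraposes to O(stand_down → escrow_protocol); with O(stand_down) we get O(escrow_protocol).
Premise 2 is O(~raise_flag → ~escrow_protocol); contrapositively O(escrow_protocol → raise_flag). Since O(escrow_protocol) holds, K gives O(raise_flag).
Premise 3 is O(raise_flag → lock_door); since O(raise_flag), deontic closure gives O(lock_door).
Premises 4, 5, 7, 8, 9 do not contribute to this derivation.
Hence lock_door is obligatory.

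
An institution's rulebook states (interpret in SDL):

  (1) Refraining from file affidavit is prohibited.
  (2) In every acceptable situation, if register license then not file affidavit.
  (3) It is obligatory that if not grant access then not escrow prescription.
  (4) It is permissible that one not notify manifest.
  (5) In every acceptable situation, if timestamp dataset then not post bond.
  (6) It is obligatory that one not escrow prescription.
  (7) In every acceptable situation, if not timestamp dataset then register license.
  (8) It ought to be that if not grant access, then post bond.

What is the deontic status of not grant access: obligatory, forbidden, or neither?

Forbidden

F(¬file_affidavit) at premise 1 means O(file_affidavit).
The contrapositive of premise 2 (O(register_license → ¬file_affidavit)) is O(file_affidavit → ¬register_license), and O(file_affidavit) is already established, so O(¬register_license).
The contrapositive of premise 7 (O(¬timestamp_dataset → register_license)) is O(¬register_license → timestamp_dataset), and O(¬register_license) is already established, so O(timestamp_dataset).
Premise 5 is O(timestamp_dataset → ¬post_bond); since O(timestamp_dataset), deontic closure gives O(¬post_bond).
The contrapositive of premise 8 (O(¬grant_access → post_bond)) is O(¬post_bond → grant_access), and O(¬post_bond) is already established, so O(grant_access).
Premises 3, 4, 6 do not contribute to this derivation.
Thus O(grant_access), which is F(¬grant_access): ¬grant_access is forbidden.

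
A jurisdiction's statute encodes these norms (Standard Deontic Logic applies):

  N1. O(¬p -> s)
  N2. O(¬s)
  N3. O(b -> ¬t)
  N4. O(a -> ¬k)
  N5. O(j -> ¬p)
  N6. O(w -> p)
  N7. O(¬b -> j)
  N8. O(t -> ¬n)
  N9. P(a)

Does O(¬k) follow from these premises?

No

Premise 4 is O(a -> ¬k), but O(a) is not derivable from the premises (the permission P(a) asserts only ¬O(¬a), not O(a)), so it does not yield O(¬k).
No other premise forces O(¬k). An ideal world satisfying every premise can still have ¬k false, so O(¬k) is not derivable.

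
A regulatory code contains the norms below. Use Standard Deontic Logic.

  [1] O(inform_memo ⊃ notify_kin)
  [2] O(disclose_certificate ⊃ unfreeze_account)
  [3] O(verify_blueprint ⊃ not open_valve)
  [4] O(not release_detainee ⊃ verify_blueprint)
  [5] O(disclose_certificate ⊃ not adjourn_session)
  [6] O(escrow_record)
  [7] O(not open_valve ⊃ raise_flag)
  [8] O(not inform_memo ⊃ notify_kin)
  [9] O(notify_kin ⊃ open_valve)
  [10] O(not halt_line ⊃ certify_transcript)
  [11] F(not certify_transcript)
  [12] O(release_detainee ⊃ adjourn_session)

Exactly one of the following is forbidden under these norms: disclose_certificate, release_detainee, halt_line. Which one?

Premises 1 and 8 are O(inform_memo ⊃ notify_kin) and O(not inform_memo ⊃ notify_kin); every ideal world satisfies inform_memo or not inform_memo, so in either case notify_kin holds — hence O(notify_kin).
Applying K to premise 9 (O(notify_kin ⊃ open_valve)) and O(notify_kin) yields O(open_valve).
Premise 3 is O(verify_blueprint ⊃ not open_valve); contrapositively O(open_valve ⊃ not verify_blueprint). Since O(open_valve) holds, K gives O(not verify_blueprint).
The contrapositive of premise 4 (O(not release_detainee ⊃ verify_blueprint)) is O(not verify_blueprint ⊃ release_detainee), and O(not verify_blueprint) is already established, so O(release_detainee).
From O(release_detainee) and premise 12, O(release_detainee ⊃ adjourn_session), we obtain O(adjourn_session).
Premise 5, O(disclose_certificate ⊃ not adjourn_session), contraposes to O(adjourn_session ⊃ not disclose_certificate); with O(adjourn_session) we get O(not disclose_certificate).
So O(not disclose_certificate) holds, i.e. disclose_certificate is forbidden. None of the other listed options is forbidden under the premises.

disclose_certificate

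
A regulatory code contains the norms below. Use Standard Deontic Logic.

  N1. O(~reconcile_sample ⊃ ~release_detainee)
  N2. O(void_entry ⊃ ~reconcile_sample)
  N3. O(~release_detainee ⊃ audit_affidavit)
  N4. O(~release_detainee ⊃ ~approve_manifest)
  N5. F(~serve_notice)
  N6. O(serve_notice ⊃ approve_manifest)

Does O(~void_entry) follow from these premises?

Yes

Premise 5 is F(~serve_notice), i.e. O(serve_notice).
With premise 6, O(serve_notice ⊃ approve_manifest), the K-axiom yields O(approve_manifest).
The contrapositive of premise 4 (O(~release_detainee ⊃ ~approve_manifest)) is O(approve_manifest ⊃ release_detainee), and O(approve_manifest) is already established, so O(release_detainee).
The contrapositive of premise 1 (O(~reconcile_sample ⊃ ~release_detainee)) is O(release_detainee ⊃ reconcile_sample), and O(release_detainee) is already established, so O(reconcile_sample).
Premise 2, O(void_entry ⊃ ~reconcile_sample), contraposes to O(reconcile_sample ⊃ ~void_entry); with O(reconcile_sample) we get O(~void_entry).
Premise 3 does not contribute to this derivation.
So O(~void_entry) follows.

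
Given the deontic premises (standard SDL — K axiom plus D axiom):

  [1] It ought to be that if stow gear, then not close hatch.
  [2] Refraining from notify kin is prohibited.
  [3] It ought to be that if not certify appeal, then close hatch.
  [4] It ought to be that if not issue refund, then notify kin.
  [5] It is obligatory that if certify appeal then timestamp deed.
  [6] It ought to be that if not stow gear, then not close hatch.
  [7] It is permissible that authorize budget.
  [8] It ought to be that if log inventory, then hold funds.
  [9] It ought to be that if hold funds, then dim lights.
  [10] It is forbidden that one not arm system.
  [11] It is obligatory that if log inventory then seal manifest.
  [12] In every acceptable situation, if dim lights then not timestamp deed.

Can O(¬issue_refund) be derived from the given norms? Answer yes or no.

Premise 4 is O(¬issue_refund → notify_kin); even if O(notify_kin) held, inferring O(¬issue_refund) would be affirming the consequent — invalid.
No other premise forces O(¬issue_refund). An ideal world satisfying every premise can still have ¬issue_refund false, so O(¬issue_refund) is not derivable.

No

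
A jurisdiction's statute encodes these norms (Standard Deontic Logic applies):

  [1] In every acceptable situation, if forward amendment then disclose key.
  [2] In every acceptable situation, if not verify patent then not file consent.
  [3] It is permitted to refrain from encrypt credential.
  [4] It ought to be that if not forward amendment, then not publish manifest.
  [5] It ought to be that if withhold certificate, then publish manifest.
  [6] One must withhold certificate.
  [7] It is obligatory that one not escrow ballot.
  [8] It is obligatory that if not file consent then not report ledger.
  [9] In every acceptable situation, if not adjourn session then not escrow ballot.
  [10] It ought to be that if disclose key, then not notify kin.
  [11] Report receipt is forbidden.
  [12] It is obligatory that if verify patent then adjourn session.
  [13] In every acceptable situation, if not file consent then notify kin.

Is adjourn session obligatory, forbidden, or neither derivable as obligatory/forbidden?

From premise 6 we have O(withhold_certificate).
From O(withhold_certificate) and premise 5, O(withhold_certificate → publish_manifest), we obtain O(publish_manifest).
Premise 4, O(¬forward_amendment → ¬publish_manifest), contraposes to O(publish_manifest → forward_amendment); with O(publish_manifest) we get O(forward_amendment).
With premise 1, O(forward_amendment → disclose_key), the K-axiom yields O(disclose_key).
Applying K to premise 10 (O(disclose_key → ¬notify_kin)) and O(disclose_key) yields O(¬notify_kin).
Premise 13 is O(¬file_consent → notify_kin); contrapositively O(¬notify_kin → file_consent). Since O(¬notify_kin) holds, K gives O(file_consent).
Premise 2, O(¬verify_patent → ¬file_consent), contraposes to O(file_consent → verify_patent); with O(file_consent) we get O(verify_patent).
Premise 12 is O(verify_patent → adjourn_session); since O(verify_patent), deontic closure gives O(adjourn_session).
Premises 3, 7, 8, 9, 11 do not contribute to this derivation.
Hence adjourn_session is obligatory.

Obligatory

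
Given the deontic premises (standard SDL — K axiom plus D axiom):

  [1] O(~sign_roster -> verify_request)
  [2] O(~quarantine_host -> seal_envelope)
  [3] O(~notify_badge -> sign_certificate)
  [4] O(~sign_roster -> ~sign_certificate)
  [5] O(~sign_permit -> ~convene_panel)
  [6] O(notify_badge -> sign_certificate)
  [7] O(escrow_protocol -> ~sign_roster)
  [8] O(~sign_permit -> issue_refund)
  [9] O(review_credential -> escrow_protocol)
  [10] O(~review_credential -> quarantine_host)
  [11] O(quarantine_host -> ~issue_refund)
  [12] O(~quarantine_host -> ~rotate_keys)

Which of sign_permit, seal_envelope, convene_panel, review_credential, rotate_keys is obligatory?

sign_permit

By case analysis on ~notify_badge: premise 3 gives O(~notify_badge -> sign_certificate) and premise 6 gives O(notify_badge -> sign_certificate), so O(sign_certificate) either way.
Premise 4, O(~sign_roster -> ~sign_certificate), contraposes to O(sign_certificate -> sign_roster); with O(sign_certificate) we get O(sign_roster).
Premise 7, O(escrow_protocol -> ~sign_roster), contraposes to O(sign_roster -> ~escrow_protocol); with O(sign_roster) we get O(~escrow_protocol).
Premise 9, O(review_credential -> escrow_protocol), contraposes to O(~escrow_protocol -> ~review_credential); with O(~escrow_protocol) we get O(~review_credential).
Premise 10 is O(~review_credential -> quarantine_host); since O(~review_credential), deontic closure gives O(quarantine_host).
Premise 11 is O(quarantine_host -> ~issue_refund); since O(quarantine_host), deontic closure gives O(~issue_refund).
Premise 8 is O(~sign_permit -> issue_refund); contrapositively O(~issue_refund -> sign_permit). Since O(~issue_refund) holds, K gives O(sign_permit).
So O(sign_permit) holds — sign_permit is obligatory. None of the other listed options is made obligatory by any chain of premises.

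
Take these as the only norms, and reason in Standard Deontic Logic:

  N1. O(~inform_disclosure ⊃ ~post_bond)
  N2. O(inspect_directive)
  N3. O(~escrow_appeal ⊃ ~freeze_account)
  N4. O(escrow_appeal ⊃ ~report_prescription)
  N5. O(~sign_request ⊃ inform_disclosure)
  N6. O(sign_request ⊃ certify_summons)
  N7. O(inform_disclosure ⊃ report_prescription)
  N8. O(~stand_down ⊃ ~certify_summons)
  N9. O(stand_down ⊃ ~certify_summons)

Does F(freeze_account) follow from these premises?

Yes

Premises 8 and 9 are O(~stand_down ⊃ ~certify_summons) and O(stand_down ⊃ ~certify_summons); every ideal world satisfies ~stand_down or stand_down, so in either case ~certify_summons holds — hence O(~certify_summons).
The contrapositive of premise 6 (O(sign_request ⊃ certify_summons)) is O(~certify_summons ⊃ ~sign_request), and O(~certify_summons) is already established, so O(~sign_request).
Applying K to premise 5 (O(~sign_request ⊃ inform_disclosure)) and O(~sign_request) yields O(inform_disclosure).
With premise 7, O(inform_disclosure ⊃ report_prescription), the K-axiom yields O(report_prescription).
Premise 4 is O(escrow_appeal ⊃ ~report_prescription); contrapositively O(report_prescription ⊃ ~escrow_appeal). Since O(report_prescription) holds, K gives O(~escrow_appeal).
Applying K to premise 3 (O(~escrow_appeal ⊃ ~freeze_account)) and O(~escrow_appeal) yields O(~freeze_account).
Premises 1, 2 do not contribute to this derivation.
So O(~freeze_account) holds, i.e. F(freeze_account). The claim follows.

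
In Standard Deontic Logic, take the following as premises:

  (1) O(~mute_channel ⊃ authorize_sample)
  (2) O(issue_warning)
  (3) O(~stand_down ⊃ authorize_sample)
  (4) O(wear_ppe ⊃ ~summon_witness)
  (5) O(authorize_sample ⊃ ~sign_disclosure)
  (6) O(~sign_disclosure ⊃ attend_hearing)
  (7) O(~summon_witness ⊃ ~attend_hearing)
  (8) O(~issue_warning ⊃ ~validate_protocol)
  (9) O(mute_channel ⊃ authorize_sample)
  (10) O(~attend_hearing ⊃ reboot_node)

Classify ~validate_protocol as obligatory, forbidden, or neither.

Neither

Premise 8 is O(~issue_warning ⊃ ~validate_protocol), but O(~issue_warning) is not derivable from the premises, so it does not yield O(~validate_protocol).
No premise or chain of K-axiom applications forces O(~validate_protocol), and none forces O(validate_protocol). So ~validate_protocol is neither obligatory nor forbidden under these norms.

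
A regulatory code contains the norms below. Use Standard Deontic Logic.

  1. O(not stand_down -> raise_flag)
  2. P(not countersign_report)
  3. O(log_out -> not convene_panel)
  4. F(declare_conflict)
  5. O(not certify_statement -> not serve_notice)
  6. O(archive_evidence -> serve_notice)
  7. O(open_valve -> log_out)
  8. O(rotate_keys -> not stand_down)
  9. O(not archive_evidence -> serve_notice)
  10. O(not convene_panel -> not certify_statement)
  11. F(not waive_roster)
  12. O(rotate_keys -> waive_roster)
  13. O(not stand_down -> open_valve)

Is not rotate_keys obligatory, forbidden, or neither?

Obligatory

By case analysis on not archive_evidence: premise 9 gives O(not archive_evidence -> serve_notice) and premise 6 gives O(archive_evidence -> serve_notice), so O(serve_notice) either way.
The contrapositive of premise 5 (O(not certify_statement -> not serve_notice)) is O(serve_notice -> certify_statement), and O(serve_notice) is already established, so O(certify_statement).
Premise 10 is O(not convene_panel -> not certify_statement); contrapositively O(certify_statement -> convene_panel). Since O(certify_statement) holds, K gives O(convene_panel).
Premise 3, O(log_out -> not convene_panel), contraposes to O(convene_panel -> not log_out); with O(convene_panel) we get O(not log_out).
The contrapositive of premise 7 (O(open_valve -> log_out)) is O(not log_out -> not open_valve), and O(not log_out) is already established, so O(not open_valve).
Premise 13 is O(not stand_down -> open_valve); contrapositively O(not open_valve -> stand_down). Since O(not open_valve) holds, K gives O(stand_down).
The contrapositive of premise 8 (O(rotate_keys -> not stand_down)) is O(stand_down -> not rotate_keys), and O(stand_down) is already established, so O(not rotate_keys).
Premises 1, 2, 4, 11, 12 do not contribute to this derivation.
Hence not rotate_keys is obligatory.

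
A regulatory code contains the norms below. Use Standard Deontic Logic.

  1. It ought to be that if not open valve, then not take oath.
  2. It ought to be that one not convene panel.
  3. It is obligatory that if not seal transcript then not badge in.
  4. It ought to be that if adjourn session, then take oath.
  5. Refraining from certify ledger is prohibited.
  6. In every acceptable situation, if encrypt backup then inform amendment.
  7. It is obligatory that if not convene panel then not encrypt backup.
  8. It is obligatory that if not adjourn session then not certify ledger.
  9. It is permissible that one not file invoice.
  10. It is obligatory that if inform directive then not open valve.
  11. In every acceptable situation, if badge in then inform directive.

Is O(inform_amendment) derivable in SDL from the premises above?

No

Premise 6 is O(encrypt_backup → inform_amendment), but O(encrypt_backup) is not derivable from the premises, so it does not yield O(inform_amendment).
No other premise forces O(inform_amendment). An ideal world satisfying every premise can still have inform_amendment false, so O(inform_amendment) is not derivable.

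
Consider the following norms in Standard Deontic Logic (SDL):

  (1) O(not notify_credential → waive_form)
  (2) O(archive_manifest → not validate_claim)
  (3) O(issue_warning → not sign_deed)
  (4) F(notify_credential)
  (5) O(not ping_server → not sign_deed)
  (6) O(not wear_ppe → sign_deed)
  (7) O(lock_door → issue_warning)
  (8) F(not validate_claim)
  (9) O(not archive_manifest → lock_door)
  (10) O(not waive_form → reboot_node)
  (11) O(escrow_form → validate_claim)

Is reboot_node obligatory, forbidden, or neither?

Neither

Premise 10 is O(not waive_form → reboot_node), but O(not waive_form) is not derivable from the premises, so it does not yield O(reboot_node).
No premise or chain of K-axiom applications forces O(reboot_node), and none forces O(not reboot_node). So reboot_node is neither obligatory nor forbidden under these norms.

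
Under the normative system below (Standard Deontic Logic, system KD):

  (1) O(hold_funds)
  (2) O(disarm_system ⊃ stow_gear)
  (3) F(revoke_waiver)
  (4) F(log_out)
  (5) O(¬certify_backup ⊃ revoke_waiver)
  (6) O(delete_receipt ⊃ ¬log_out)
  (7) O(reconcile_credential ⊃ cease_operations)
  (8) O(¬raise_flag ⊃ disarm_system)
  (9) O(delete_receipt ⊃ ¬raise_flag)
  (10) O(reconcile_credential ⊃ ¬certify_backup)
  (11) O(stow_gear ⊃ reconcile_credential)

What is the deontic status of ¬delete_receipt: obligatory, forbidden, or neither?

Premise 3 is F(revoke_waiver), i.e. O(¬revoke_waiver).
The contrapositive of premise 5 (O(¬certify_backup ⊃ revoke_waiver)) is O(¬revoke_waiver ⊃ certify_backup), and O(¬revoke_waiver) is already established, so O(certify_backup).
Premise 10 is O(reconcile_credential ⊃ ¬certify_backup); contrapositively O(certify_backup ⊃ ¬reconcile_credential). Since O(certify_backup) holds, K gives O(¬reconcile_credential).
The contrapositive of premise 11 (O(stow_gear ⊃ reconcile_credential)) is O(¬reconcile_credential ⊃ ¬stow_gear), and O(¬reconcile_credential) is already established, so O(¬stow_gear).
Premise 2, O(disarm_system ⊃ stow_gear), contraposes to O(¬stow_gear ⊃ ¬disarm_system); with O(¬stow_gear) we get O(¬disarm_system).
Premise 8, O(¬raise_flag ⊃ disarm_system), contraposes to O(¬disarm_system ⊃ raise_flag); with O(¬disarm_system) we get O(raise_flag).
Premise 9, O(delete_receipt ⊃ ¬raise_flag), contraposes to O(raise_flag ⊃ ¬delete_receipt); with O(raise_flag) we get O(¬delete_receipt).
Premises 1, 4, 6, 7 do not contribute to this derivation.
Hence ¬delete_receipt is obligatory.

Obligatory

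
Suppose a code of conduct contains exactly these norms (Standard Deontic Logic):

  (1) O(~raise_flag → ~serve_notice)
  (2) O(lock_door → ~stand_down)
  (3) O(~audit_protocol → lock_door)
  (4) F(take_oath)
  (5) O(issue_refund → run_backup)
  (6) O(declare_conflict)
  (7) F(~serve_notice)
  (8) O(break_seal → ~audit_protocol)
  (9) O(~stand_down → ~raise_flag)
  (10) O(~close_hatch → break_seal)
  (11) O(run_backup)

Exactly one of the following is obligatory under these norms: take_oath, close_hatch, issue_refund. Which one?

close_hatch

Premise 7, F(~serve_notice), is equivalent to O(serve_notice).
Premise 1, O(~raise_flag → ~serve_notice), contraposes to O(serve_notice → raise_flag); with O(serve_notice) we get O(raise_flag).
Premise 9, O(~stand_down → ~raise_flag), contraposes to O(raise_flag → stand_down); with O(raise_flag) we get O(stand_down).
Premise 2 is O(lock_door → ~stand_down); contrapositively O(stand_down → ~lock_door). Since O(stand_down) holds, K gives O(~lock_door).
Premise 3 is O(~audit_protocol → lock_door); contrapositively O(~lock_door → audit_protocol). Since O(~lock_door) holds, K gives O(audit_protocol).
Premise 8, O(break_seal → ~audit_protocol), contraposes to O(audit_protocol → ~break_seal); with O(audit_protocol) we get O(~break_seal).
Premise 10 is O(~close_hatch → break_seal); contrapositively O(~break_seal → close_hatch). Since O(~break_seal) holds, K gives O(close_hatch).
So O(close_hatch) holds — close_hatch is obligatory. None of the other listed options is made obligatory by any chain of premises.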